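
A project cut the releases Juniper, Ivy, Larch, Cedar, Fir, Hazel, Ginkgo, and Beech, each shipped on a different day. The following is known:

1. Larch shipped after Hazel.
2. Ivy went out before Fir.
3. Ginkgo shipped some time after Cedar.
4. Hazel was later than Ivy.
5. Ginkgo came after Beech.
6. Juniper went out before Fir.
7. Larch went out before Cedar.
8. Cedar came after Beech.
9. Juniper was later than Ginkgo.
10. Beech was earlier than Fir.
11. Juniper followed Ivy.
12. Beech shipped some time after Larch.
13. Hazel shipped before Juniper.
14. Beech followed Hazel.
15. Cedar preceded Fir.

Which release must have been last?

Every other release has a chain of constraints placing it before Fir, so Fir is last.

Fir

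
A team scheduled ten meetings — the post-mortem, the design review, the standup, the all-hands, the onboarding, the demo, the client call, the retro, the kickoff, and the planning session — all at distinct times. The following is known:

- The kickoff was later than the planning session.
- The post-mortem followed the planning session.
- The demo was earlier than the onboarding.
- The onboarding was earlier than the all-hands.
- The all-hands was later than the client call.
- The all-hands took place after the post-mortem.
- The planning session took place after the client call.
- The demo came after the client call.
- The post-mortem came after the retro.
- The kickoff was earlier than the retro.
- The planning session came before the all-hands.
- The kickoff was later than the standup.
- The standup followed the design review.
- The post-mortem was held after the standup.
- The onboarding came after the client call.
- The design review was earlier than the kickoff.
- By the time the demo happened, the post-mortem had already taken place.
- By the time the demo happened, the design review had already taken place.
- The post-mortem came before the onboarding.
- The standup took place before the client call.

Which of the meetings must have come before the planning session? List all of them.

Directly stated before the planning session: the client call.
The design review reaches the planning session via the design review → the standup → the client call → the planning session.
The standup reaches the planning session via the standup → the client call → the planning session.

the client call, the design review, the standup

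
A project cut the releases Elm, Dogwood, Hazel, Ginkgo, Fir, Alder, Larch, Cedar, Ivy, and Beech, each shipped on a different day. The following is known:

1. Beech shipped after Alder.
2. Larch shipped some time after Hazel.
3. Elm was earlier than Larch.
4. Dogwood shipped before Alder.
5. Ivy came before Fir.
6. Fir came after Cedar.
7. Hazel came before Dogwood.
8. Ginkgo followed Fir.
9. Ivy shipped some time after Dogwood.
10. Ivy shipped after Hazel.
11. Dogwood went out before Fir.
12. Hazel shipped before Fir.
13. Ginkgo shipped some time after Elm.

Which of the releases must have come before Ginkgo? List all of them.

Directly stated before Ginkgo: Elm and Fir.
Cedar reaches Ginkgo via Cedar → Fir → Ginkgo.
Dogwood reaches Ginkgo via Dogwood → Fir → Ginkgo.
Hazel reaches Ginkgo via Hazel → Fir → Ginkgo.
Likewise Ivy reaches Ginkgo by chaining the stated constraints.
No chain forces Beech (or any of the others) ahead of Ginkgo.

Cedar, Dogwood, Elm, Fir, Hazel, Ivy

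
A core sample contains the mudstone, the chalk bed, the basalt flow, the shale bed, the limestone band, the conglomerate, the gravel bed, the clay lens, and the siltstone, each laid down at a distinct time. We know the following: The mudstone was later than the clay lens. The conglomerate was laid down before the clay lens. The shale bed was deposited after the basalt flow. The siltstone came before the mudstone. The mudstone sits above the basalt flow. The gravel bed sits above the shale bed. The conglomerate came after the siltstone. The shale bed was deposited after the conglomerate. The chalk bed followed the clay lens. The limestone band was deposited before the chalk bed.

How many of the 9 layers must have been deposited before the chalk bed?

4

Directly stated before the chalk bed: the clay lens and the limestone band.
The conglomerate reaches the chalk bed via the conglomerate → the clay lens → the chalk bed.
The siltstone reaches the chalk bed via the siltstone → the conglomerate → the clay lens → the chalk bed.
No chain forces the shale bed (or any of the others) ahead of the chalk bed.
That's the clay lens, the conglomerate, the limestone band, and the siltstone — 4 in all.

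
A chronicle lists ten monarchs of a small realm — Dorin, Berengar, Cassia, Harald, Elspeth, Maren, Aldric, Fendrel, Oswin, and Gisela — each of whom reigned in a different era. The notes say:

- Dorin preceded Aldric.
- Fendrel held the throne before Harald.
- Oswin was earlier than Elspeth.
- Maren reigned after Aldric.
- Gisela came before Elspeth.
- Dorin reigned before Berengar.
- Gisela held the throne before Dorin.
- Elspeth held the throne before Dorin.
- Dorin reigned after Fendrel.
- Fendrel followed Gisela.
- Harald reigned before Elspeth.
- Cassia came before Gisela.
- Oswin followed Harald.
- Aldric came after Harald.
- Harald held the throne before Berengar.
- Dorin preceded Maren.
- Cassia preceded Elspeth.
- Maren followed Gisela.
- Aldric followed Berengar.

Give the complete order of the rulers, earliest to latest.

The constraints fix every adjacent pair, so only one ordering works:
Cassia → Gisela → Fendrel → Harald → Oswin → Elspeth → Dorin → Berengar → Aldric → Maren.

Cassia, Gisela, Fendrel, Harald, Oswin, Elspeth, Dorin, Berengar, Aldric, Maren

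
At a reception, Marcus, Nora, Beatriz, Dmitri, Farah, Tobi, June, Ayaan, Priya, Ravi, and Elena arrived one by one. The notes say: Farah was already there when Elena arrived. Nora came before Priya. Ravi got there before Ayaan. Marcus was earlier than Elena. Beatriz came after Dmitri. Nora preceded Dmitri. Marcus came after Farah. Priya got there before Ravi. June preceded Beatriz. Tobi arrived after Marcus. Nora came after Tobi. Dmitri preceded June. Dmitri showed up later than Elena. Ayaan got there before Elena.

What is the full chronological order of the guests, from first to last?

The constraints fix every adjacent pair, so only one ordering works:
Farah → Marcus → Tobi → Nora → Priya → Ravi → Ayaan → Elena → Dmitri → June → Beatriz.

Farah, Marcus, Tobi, Nora, Priya, Ravi, Ayaan, Elena, Dmitri, June, Beatriz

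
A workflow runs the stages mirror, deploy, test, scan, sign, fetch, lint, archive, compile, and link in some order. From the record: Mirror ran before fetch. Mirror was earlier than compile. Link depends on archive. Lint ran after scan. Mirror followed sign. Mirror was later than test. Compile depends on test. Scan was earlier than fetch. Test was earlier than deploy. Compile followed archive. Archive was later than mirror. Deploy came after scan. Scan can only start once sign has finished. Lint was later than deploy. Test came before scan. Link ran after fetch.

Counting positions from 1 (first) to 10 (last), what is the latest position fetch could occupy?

9

Fetch must come before link — 1 stage forced after it.
Everything else can be placed before fetch in some valid order, so fetch can sit as late as position 10 − 1 = 9.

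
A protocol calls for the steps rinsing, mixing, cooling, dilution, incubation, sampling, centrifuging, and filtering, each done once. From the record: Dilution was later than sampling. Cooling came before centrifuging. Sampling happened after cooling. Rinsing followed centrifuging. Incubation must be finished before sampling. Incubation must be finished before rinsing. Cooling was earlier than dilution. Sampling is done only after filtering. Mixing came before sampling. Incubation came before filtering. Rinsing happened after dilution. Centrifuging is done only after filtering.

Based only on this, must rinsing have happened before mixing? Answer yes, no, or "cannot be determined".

Tracing the constraints gives mixing → sampling → dilution → rinsing, so mixing must come before rinsing.
That means rinsing cannot be before mixing.

no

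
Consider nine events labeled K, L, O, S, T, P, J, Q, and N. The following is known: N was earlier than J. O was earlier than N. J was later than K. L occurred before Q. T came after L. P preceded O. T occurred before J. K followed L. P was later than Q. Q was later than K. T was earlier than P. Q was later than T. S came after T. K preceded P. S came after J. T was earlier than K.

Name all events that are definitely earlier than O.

K, L, P, Q, T

Directly stated before O: P.
K reaches O via K → P → O.
L reaches O via L → Q → P → O.
Q reaches O via Q → P → O.
Likewise T reaches O by chaining the stated constraints.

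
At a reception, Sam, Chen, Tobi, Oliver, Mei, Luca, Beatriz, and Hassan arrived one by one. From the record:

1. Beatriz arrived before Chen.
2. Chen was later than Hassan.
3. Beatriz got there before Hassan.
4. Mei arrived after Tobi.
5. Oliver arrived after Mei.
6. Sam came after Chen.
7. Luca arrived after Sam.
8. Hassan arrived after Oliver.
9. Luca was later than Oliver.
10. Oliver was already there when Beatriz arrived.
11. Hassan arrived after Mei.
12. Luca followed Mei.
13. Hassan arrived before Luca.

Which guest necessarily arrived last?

Luca

Every other guest has a chain of constraints placing them before Luca, so Luca is last.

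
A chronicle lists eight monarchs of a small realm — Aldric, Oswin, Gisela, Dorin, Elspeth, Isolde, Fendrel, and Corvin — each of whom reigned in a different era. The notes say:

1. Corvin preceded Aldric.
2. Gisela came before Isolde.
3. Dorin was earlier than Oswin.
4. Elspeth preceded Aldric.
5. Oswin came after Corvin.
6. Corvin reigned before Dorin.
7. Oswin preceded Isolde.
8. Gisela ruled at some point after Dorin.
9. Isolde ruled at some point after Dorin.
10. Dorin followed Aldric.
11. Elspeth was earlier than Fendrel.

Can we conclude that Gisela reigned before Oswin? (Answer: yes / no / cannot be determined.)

cannot be determined

No chain of stated constraints runs from Gisela to Oswin, and none runs from Oswin to Gisela either.
So the relative order of Gisela and Oswin is not fixed by the given facts.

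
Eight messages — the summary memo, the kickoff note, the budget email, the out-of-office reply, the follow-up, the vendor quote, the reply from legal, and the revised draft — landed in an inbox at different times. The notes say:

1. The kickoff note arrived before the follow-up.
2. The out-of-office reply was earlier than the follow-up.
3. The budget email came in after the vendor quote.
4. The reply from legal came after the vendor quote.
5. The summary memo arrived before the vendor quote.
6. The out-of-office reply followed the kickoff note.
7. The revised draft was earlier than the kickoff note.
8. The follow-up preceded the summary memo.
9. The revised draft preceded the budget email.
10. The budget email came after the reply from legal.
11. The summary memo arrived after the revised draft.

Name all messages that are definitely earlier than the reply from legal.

Directly stated before the reply from legal: the vendor quote.
The follow-up reaches the reply from legal via the follow-up → the summary memo → the vendor quote → the reply from legal.
The kickoff note reaches the reply from legal via the kickoff note → the follow-up → the summary memo → the vendor quote → the reply from legal.
The out-of-office reply reaches the reply from legal via the out-of-office reply → the follow-up → the summary memo → the vendor quote → the reply from legal.
Likewise the revised draft and the summary memo each reach the reply from legal by chaining the stated constraints.

the follow-up, the kickoff note, the out-of-office reply, the revised draft, the summary memo, the vendor quote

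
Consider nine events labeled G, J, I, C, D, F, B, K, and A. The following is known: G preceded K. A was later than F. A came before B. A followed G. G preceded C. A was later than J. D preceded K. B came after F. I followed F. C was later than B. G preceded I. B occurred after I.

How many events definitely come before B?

5

Directly stated before B: A, F, and I.
G reaches B via G → A → B.
J reaches B via J → A → B.
That's A, F, G, I, and J — 5 in all.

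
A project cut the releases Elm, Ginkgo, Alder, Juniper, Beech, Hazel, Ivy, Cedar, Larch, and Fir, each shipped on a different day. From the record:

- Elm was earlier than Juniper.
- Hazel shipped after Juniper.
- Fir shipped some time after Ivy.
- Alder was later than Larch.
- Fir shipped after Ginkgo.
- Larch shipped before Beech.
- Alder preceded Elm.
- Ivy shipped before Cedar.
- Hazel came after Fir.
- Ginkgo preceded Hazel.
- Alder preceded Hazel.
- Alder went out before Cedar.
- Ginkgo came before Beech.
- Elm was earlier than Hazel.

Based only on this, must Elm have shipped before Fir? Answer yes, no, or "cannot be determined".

No chain of stated constraints runs from Elm to Fir, and none runs from Fir to Elm either.
So the relative order of Elm and Fir is not fixed by the given facts.

cannot be determined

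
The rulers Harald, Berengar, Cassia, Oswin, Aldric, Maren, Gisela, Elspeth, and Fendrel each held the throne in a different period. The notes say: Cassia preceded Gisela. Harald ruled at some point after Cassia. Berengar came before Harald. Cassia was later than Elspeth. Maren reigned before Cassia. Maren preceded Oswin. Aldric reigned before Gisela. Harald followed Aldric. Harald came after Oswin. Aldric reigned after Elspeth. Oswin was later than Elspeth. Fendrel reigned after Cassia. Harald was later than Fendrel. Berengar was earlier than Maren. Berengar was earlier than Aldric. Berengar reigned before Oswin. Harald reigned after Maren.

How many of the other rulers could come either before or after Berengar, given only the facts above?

1

Forced after Berengar: Aldric, Cassia, Fendrel, Gisela, Harald, Maren, and Oswin.
That leaves Elspeth with no forced order relative to Berengar — 1.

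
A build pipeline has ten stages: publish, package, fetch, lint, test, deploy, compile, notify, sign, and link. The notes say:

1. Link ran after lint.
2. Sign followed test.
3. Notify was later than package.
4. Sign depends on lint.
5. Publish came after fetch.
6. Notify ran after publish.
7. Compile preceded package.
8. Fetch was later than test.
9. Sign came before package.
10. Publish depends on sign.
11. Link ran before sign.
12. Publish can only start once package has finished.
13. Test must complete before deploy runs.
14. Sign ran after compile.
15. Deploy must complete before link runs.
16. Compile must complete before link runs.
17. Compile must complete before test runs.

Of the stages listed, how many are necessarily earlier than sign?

Directly stated before sign: compile, link, lint, and test.
Deploy reaches sign via deploy → link → sign.
That's compile, deploy, link, lint, and test — 5 in all.

5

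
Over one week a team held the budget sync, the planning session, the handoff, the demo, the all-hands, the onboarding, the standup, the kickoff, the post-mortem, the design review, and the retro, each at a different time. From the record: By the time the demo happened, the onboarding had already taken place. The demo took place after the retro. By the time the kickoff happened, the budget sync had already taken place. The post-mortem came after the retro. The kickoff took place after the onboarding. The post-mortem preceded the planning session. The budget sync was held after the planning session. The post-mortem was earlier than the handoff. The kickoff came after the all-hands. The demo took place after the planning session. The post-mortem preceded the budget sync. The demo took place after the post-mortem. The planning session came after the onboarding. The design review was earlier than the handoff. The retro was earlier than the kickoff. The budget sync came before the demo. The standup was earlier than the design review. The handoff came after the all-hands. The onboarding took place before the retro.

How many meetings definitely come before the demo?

5

Directly stated before the demo: the budget sync, the onboarding, the planning session, the post-mortem, and the retro.
That's the budget sync, the onboarding, the planning session, the post-mortem, and the retro — 5 in all.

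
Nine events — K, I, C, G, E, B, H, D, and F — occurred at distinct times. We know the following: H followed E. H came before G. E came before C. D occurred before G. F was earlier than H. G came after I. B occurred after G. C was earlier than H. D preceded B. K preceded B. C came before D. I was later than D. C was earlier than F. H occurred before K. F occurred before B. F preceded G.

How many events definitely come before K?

4

Directly stated before K: H.
C reaches K via C → H → K.
E reaches K via E → H → K.
F reaches K via F → H → K.
No chain forces G (or any of the others) ahead of K.
That's C, E, F, and H — 4 in all.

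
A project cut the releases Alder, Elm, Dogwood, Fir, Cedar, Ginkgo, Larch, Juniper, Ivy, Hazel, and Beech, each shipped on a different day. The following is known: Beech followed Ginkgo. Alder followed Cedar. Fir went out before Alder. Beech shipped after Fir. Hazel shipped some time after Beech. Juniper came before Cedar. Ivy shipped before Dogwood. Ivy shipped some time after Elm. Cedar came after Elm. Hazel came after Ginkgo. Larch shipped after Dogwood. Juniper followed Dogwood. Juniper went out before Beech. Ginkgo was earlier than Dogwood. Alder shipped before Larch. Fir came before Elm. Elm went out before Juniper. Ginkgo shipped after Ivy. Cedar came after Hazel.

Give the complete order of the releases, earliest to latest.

Fir, Elm, Ivy, Ginkgo, Dogwood, Juniper, Beech, Hazel, Cedar, Alder, Larch

The constraints fix every adjacent pair, so only one ordering works:
Fir → Elm → Ivy → Ginkgo → Dogwood → Juniper → Beech → Hazel → Cedar → Alder → Larch.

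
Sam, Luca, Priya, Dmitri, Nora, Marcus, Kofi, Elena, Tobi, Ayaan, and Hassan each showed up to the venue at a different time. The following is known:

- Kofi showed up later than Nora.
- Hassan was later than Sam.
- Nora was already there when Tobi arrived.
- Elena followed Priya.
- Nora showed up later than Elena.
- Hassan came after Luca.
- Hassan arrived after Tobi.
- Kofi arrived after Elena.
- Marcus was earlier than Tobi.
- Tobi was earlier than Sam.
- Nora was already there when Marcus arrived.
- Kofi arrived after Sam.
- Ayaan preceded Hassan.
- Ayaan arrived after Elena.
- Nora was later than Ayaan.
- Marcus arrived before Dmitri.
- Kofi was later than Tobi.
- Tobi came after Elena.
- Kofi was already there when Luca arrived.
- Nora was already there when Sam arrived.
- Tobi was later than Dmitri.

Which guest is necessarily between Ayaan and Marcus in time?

Nora

Tracing the constraints gives Ayaan → Nora → Marcus, so Nora sits after Ayaan and before Marcus.
No other guest is forced both after Ayaan and before Marcus.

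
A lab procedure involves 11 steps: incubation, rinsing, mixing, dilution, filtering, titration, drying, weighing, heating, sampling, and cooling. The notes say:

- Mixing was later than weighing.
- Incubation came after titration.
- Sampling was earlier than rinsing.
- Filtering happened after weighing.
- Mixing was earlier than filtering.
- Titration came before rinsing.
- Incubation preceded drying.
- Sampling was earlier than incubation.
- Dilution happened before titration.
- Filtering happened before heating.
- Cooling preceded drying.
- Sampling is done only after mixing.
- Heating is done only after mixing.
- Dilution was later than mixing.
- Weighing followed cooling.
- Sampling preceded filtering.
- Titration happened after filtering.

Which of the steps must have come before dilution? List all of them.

cooling, mixing, weighing

Directly stated before dilution: mixing.
Cooling reaches dilution via cooling → weighing → mixing → dilution.
Weighing reaches dilution via weighing → mixing → dilution.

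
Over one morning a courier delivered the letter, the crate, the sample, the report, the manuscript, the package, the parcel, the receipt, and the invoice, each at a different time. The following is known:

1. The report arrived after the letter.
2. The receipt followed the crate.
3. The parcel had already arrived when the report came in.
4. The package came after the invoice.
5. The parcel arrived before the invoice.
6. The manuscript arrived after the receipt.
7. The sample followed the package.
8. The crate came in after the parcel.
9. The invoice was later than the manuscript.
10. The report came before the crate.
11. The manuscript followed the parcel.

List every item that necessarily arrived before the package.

the crate, the invoice, the letter, the manuscript, the parcel, the receipt, the report

Directly stated before the package: the invoice.
The crate reaches the package via the crate → the receipt → the manuscript → the invoice → the package.
The letter reaches the package via the letter → the report → the crate → the receipt → the manuscript → the invoice → the package.
The manuscript reaches the package via the manuscript → the invoice → the package.
Likewise the parcel, the receipt, and the report each reach the package by chaining the stated constraints.
No chain forces the sample ahead of the package.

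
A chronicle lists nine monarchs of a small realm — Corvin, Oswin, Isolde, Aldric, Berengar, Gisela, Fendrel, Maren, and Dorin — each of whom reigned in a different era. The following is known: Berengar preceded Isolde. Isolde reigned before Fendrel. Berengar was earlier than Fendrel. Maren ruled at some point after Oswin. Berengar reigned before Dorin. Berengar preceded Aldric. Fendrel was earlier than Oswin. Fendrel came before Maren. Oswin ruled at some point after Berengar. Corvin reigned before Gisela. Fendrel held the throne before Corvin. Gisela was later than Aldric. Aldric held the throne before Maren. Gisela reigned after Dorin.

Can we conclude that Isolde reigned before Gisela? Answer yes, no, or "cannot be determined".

yes

Chain the constraints: Isolde → Fendrel → Corvin → Gisela. Each link is directly stated, so Isolde comes before Gisela.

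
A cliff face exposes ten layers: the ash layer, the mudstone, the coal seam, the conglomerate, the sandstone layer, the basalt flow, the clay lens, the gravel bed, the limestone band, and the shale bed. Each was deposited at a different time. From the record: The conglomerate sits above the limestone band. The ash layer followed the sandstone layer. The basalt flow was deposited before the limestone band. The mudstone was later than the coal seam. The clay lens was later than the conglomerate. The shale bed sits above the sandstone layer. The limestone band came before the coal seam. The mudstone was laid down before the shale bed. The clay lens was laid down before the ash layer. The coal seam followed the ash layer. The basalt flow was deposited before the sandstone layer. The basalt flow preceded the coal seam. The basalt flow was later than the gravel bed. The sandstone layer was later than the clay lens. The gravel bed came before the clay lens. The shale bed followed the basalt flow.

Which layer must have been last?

the shale bed

Every other layer has a chain of constraints placing it before the shale bed, so the shale bed is last.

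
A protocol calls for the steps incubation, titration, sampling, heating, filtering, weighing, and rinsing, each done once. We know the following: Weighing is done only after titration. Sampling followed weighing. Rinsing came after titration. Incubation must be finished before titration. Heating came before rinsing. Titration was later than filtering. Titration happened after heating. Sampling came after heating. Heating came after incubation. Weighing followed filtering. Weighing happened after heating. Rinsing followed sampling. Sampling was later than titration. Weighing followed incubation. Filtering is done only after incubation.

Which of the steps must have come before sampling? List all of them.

Directly stated before sampling: heating, titration, and weighing.
Filtering reaches sampling via filtering → titration → sampling.
Incubation reaches sampling via incubation → titration → sampling.
No chain forces rinsing ahead of sampling.

filtering, heating, incubation, titration, weighing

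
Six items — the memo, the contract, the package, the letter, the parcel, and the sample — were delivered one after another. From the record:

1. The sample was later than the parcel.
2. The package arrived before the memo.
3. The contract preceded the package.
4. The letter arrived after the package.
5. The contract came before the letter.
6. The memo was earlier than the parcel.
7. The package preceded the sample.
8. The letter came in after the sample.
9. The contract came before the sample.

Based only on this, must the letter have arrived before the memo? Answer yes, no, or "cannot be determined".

no

Tracing the constraints gives the memo → the parcel → the sample → the letter, so the memo must come before the letter.
That means the letter cannot be before the memo.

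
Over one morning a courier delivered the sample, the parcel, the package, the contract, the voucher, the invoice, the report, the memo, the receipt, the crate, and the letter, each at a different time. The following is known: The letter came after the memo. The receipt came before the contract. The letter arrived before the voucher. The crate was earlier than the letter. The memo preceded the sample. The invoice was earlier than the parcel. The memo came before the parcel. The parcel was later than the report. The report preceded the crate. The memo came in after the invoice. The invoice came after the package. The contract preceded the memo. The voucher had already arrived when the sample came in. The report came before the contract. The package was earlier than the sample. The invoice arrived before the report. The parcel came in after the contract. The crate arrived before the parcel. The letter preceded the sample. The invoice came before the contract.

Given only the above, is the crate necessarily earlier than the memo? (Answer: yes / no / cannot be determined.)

No chain of stated constraints runs from the crate to the memo, and none runs from the memo to the crate either.
So the relative order of the crate and the memo is not fixed by the given facts.

cannot be determined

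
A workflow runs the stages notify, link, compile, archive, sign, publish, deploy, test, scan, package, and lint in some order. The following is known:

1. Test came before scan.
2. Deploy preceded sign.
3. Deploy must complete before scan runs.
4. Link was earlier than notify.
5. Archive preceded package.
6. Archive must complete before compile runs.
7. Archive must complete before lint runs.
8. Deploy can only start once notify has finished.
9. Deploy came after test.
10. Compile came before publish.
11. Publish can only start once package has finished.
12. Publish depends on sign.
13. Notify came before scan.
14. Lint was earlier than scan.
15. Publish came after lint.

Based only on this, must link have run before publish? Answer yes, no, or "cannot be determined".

Chain the constraints: link → notify → deploy → sign → publish. Each link is directly stated, so link comes before publish.

yes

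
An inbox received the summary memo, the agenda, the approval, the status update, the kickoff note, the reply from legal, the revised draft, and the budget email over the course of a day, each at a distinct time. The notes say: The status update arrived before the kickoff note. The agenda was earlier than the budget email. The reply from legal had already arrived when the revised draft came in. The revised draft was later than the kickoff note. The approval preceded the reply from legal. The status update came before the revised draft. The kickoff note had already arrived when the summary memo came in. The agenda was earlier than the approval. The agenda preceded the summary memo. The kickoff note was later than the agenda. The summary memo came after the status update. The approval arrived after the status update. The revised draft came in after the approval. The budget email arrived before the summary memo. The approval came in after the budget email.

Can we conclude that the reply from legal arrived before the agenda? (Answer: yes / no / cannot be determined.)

Tracing the constraints gives the agenda → the approval → the reply from legal, so the agenda must come before the reply from legal.
That means the reply from legal cannot be before the agenda.

no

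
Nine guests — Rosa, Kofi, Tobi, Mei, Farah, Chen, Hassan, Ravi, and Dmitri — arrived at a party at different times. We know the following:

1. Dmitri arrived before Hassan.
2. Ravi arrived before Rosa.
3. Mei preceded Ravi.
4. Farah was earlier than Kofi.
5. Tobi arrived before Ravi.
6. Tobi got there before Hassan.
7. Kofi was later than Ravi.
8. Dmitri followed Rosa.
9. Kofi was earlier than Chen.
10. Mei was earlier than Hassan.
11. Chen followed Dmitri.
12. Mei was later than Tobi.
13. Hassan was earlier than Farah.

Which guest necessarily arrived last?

Chen

Every other guest has a chain of constraints placing them before Chen, so Chen is last.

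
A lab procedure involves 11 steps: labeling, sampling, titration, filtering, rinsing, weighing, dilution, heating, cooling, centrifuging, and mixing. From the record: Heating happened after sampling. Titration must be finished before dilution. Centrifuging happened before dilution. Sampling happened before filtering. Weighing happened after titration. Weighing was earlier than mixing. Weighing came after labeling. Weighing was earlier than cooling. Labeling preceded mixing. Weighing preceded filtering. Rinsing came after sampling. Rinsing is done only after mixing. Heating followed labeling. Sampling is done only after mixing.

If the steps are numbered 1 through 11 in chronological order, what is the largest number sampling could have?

Sampling must come before filtering, heating, and rinsing — 3 steps forced after it.
Everything else can be placed before sampling in some valid order, so sampling can sit as late as position 11 − 3 = 8.

8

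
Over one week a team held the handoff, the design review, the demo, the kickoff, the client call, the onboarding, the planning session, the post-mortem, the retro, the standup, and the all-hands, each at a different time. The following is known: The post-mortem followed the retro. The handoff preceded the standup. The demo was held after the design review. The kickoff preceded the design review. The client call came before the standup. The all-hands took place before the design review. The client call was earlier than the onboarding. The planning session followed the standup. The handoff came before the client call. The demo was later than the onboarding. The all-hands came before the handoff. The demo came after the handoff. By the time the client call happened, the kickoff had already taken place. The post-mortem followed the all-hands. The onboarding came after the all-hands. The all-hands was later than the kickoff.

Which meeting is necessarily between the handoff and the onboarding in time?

the client call

Tracing the constraints gives the handoff → the client call → the onboarding, so the client call sits after the handoff and before the onboarding.
No other meeting is forced both after the handoff and before the onboarding.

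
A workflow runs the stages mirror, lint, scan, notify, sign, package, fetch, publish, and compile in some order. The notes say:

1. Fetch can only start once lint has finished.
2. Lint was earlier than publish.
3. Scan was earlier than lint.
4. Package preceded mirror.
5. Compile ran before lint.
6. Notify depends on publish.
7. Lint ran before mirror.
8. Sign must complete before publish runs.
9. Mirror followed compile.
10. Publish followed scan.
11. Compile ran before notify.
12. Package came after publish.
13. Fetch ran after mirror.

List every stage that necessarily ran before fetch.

compile, lint, mirror, package, publish, scan, sign

Directly stated before fetch: lint and mirror.
Compile reaches fetch via compile → lint → fetch.
Package reaches fetch via package → mirror → fetch.
Publish reaches fetch via publish → package → mirror → fetch.
Likewise scan and sign each reach fetch by chaining the stated constraints.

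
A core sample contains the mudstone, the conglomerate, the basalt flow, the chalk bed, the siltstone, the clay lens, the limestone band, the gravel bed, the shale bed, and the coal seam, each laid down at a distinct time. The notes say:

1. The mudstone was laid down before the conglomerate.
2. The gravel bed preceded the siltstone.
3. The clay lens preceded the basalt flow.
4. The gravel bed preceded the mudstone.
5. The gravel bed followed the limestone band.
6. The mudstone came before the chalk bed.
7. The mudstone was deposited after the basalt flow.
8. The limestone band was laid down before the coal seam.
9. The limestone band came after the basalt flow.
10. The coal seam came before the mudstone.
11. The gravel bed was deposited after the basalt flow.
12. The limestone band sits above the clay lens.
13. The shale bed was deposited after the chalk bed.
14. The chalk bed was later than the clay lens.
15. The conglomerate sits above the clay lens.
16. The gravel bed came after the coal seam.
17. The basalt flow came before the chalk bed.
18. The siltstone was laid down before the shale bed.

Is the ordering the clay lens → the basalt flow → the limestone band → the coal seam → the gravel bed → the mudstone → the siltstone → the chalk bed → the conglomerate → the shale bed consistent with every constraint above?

yes

Check each stated constraint against the proposed order — e.g. the clay lens is ahead of the chalk bed; the clay lens is ahead of the conglomerate. Every pair is in the required order; nothing is violated.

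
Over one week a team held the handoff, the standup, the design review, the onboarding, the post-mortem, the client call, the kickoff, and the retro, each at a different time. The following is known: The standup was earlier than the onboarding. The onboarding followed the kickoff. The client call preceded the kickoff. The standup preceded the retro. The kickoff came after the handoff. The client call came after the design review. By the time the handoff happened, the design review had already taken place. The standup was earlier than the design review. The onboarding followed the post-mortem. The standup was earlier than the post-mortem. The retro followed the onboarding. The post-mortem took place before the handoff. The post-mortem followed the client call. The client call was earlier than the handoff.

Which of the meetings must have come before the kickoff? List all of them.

the client call, the design review, the handoff, the post-mortem, the standup

Directly stated before the kickoff: the client call and the handoff.
The design review reaches the kickoff via the design review → the client call → the kickoff.
The post-mortem reaches the kickoff via the post-mortem → the handoff → the kickoff.
The standup reaches the kickoff via the standup → the design review → the client call → the kickoff.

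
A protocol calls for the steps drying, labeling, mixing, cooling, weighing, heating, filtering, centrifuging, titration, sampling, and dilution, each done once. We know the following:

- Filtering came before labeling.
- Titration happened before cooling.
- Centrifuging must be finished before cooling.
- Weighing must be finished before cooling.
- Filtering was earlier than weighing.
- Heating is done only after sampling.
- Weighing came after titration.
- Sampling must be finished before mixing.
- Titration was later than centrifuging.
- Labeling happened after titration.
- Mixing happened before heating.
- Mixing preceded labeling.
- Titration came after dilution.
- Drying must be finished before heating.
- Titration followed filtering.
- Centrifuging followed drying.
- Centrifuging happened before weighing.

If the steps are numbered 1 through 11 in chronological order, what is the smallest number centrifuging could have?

Drying must come before centrifuging — 1 forced predecessor.
Nothing else is forced ahead of centrifuging, so its earliest slot is position 1 + 1 = 2.

2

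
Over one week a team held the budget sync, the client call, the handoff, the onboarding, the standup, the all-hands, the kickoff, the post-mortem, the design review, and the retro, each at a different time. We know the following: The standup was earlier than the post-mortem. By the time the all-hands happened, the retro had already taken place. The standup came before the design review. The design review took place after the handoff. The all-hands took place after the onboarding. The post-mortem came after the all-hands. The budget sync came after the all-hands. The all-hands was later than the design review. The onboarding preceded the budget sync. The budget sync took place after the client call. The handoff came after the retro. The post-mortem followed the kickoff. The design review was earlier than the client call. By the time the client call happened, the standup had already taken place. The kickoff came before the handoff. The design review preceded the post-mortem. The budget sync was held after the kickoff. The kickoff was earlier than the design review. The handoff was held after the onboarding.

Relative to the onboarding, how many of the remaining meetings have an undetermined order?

3

Forced after the onboarding: the all-hands, the budget sync, the client call, the design review, the handoff, and the post-mortem.
That leaves the kickoff, the retro, and the standup with no forced order relative to the onboarding — 3.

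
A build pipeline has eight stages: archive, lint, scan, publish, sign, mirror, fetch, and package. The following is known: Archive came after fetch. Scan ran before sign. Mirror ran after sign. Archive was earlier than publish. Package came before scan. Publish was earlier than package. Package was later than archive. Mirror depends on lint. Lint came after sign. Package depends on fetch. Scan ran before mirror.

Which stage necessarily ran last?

mirror

Every other stage has a chain of constraints placing it before mirror, so mirror is last.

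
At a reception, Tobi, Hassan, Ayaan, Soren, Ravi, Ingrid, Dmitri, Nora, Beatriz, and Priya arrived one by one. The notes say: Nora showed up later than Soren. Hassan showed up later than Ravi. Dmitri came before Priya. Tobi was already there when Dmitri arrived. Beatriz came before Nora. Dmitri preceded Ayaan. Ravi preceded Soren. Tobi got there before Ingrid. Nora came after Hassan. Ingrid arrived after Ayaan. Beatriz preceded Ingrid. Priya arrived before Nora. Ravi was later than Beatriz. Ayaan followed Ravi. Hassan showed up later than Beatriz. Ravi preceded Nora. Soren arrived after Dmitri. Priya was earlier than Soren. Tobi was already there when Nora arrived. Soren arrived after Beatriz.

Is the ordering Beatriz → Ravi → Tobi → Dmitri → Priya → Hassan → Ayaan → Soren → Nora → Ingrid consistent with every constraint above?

Check each stated constraint against the proposed order — e.g. Beatriz is ahead of Nora; Beatriz is ahead of Ingrid. Every pair is in the required order; nothing is violated.

yes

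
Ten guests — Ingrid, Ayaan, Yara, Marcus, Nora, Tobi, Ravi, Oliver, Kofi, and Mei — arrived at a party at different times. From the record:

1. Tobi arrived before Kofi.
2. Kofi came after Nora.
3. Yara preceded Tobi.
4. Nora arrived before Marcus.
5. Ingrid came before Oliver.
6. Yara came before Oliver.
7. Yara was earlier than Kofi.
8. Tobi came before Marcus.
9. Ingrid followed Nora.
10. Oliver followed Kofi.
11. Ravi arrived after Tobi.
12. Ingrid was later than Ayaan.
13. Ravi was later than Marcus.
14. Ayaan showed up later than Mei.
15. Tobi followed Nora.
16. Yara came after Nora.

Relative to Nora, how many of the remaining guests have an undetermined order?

2

Forced after Nora: Ingrid, Kofi, Marcus, Oliver, Ravi, Tobi, and Yara.
That leaves Ayaan and Mei with no forced order relative to Nora — 2.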